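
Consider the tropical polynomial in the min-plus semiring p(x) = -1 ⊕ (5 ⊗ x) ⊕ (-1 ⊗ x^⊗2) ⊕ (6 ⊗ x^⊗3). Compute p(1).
p(1) = -1

A tropical monomial a ⊗ x^⊗i evaluates to a + i · x. Evaluating each term at x = 1:
  Term 0 contributes -1 + 0 · 1 = -1
  Term 1 contributes 5 + 1 · 1 = 6
  Term 2 contributes -1 + 2 · 1 = 1
  Term 3 contributes 6 + 3 · 1 = 9
p(1) = ⊕ of these = min[-1, 6, 1, 9] = -1.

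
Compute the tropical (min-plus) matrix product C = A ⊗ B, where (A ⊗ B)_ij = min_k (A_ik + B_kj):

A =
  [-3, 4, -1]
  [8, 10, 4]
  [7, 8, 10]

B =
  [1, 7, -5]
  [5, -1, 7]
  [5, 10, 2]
A ⊗ B =
  [-2, 3, -8]
  [9, 9, 3]
  [8, 7, 2]

Apply the min-plus product entry-by-entry:
  C[0][0] = min over k of (A[0][0] + B[0][0] = -3 + 1 = -2, A[0][1] + B[1][0] = 4 + 5 = 9, A[0][2] + B[2][0] = -1 + 5 = 4) = -2 (attained at k = 0)
  C[0][1] = min over k of (A[0][0] + B[0][1] = -3 + 7 = 4, A[0][1] + B[1][1] = 4 + -1 = 3, A[0][2] + B[2][1] = -1 + 10 = 9) = 3 (attained at k = 1)
  C[0][2] = min over k of (A[0][0] + B[0][2] = -3 + -5 = -8, A[0][1] + B[1][2] = 4 + 7 = 11, A[0][2] + B[2][2] = -1 + 2 = 1) = -8 (attained at k = 0)
  C[1][0] = min over k of (A[1][0] + B[0][0] = 8 + 1 = 9, A[1][1] + B[1][0] = 10 + 5 = 15, A[1][2] + B[2][0] = 4 + 5 = 9) = 9 (attained at k = 0)
  C[1][1] = min over k of (A[1][0] + B[0][1] = 8 + 7 = 15, A[1][1] + B[1][1] = 10 + -1 = 9, A[1][2] + B[2][1] = 4 + 10 = 14) = 9 (attained at k = 1)
  C[1][2] = min over k of (A[1][0] + B[0][2] = 8 + -5 = 3, A[1][1] + B[1][2] = 10 + 7 = 17, A[1][2] + B[2][2] = 4 + 2 = 6) = 3 (attained at k = 0)
  C[2][0] = min over k of (A[2][0] + B[0][0] = 7 + 1 = 8, A[2][1] + B[1][0] = 8 + 5 = 13, A[2][2] + B[2][0] = 10 + 5 = 15) = 8 (attained at k = 0)
  C[2][1] = min over k of (A[2][0] + B[0][1] = 7 + 7 = 14, A[2][1] + B[1][1] = 8 + -1 = 7, A[2][2] + B[2][1] = 10 + 10 = 20) = 7 (attained at k = 1)
  C[2][2] = min over k of (A[2][0] + B[0][2] = 7 + -5 = 2, A[2][1] + B[1][2] = 8 + 7 = 15, A[2][2] + B[2][2] = 10 + 2 = 12) = 2 (attained at k = 0)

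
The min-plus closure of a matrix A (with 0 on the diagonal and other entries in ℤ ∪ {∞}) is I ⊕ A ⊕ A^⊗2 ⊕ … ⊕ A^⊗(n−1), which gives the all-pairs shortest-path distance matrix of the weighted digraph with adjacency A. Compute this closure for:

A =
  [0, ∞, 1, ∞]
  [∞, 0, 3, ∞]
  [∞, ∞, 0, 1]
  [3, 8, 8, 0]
Closure =
  [0, 10, 1, 2]
  [7, 0, 3, 4]
  [4, 9, 0, 1]
  [3, 8, 4, 0]

This is the Floyd-Warshall all-pairs shortest-path computation. For each intermediate vertex k = 0, 1, …, 3, update dist[i][j] ← min(dist[i][j], dist[i][k] + dist[k][j]). The final matrix gives, for each (i, j), the minimum total weight of any directed path from i to j (possibly empty when i = j).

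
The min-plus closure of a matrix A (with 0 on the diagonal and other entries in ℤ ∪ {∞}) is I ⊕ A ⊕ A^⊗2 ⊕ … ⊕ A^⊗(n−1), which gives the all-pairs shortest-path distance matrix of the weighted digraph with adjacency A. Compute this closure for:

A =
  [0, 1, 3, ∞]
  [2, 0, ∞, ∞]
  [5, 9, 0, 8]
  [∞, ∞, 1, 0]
Closure =
  [0, 1, 3, 11]
  [2, 0, 5, 13]
  [5, 6, 0, 8]
  [6, 7, 1, 0]

This is the Floyd-Warshall all-pairs shortest-path computation. For each intermediate vertex k = 0, 1, …, 3, update dist[i][j] ← min(dist[i][j], dist[i][k] + dist[k][j]). The final matrix gives, for each (i, j), the minimum total weight of any directed path from i to j (possibly empty when i = j).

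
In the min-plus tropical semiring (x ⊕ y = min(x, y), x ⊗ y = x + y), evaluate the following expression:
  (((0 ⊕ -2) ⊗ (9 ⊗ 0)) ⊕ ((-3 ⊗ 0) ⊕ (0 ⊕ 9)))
(((0 ⊕ -2) ⊗ (9 ⊗ 0)) ⊕ ((-3 ⊗ 0) ⊕ (0 ⊕ 9))) = -3

Expand innermost to outermost. Recall ⊕ takes the minimum of its arguments and ⊗ takes their sum. Working out the expression (((0 ⊕ -2) ⊗ (9 ⊗ 0)) ⊕ ((-3 ⊗ 0) ⊕ (0 ⊕ 9))) gives -3.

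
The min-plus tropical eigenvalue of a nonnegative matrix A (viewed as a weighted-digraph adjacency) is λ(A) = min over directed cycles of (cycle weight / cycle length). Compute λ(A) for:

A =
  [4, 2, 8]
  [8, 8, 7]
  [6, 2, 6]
λ(A) = 4

Enumerate directed cycles and compute their means (weight / length). Sample:
  cycle 0 → 0: weight = 4, length = 1, mean = 4/1 ≈ 4.000
  cycle 1 → 1: weight = 8, length = 1, mean = 8/1 ≈ 8.000
  cycle 2 → 2: weight = 6, length = 1, mean = 6/1 ≈ 6.000
  cycle 0 → 1 → 0: weight = 10, length = 2, mean = 10/2 ≈ 5.000
  cycle 0 → 2 → 0: weight = 14, length = 2, mean = 14/2 ≈ 7.000
  cycle 1 → 0 → 1: weight = 10, length = 2, mean = 10/2 ≈ 5.000
Minimum mean = 4.000, attained e.g. along the cycle 0 → 0 with weight 4 and length 1. So λ(A) = 4/1 = 4.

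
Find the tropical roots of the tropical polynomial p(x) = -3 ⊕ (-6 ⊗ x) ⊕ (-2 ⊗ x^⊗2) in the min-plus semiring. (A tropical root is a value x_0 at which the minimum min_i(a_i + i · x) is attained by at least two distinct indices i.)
Roots: {-4, 3}

Each tropical root is a break point of the lower envelope of the lines y = a_i + i · x (there are 3 lines, with slopes 0, 1, ..., 2). Only the lines that attain the minimum somewhere contribute to roots; other lines are dominated. Here the surviving (envelope) indices are i = 2, i = 1, i = 0.
Intersections between consecutive envelope lines give the roots: for adjacent envelope indices i < j the intersection is x = (a_i − a_j) / (j − i). Reading off the sorted break points: {-4, 3}.
Verification: at each break x_0, at least two indices attain the minimum of min_i(a_i + i · x_0).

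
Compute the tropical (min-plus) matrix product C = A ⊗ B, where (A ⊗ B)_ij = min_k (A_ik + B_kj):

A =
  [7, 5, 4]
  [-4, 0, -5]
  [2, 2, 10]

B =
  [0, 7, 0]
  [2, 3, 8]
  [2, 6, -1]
A ⊗ B =
  [6, 8, 3]
  [-4, 1, -6]
  [2, 5, 2]

Apply the min-plus product entry-by-entry:
  C[0][0] = min over k of (A[0][0] + B[0][0] = 7 + 0 = 7, A[0][1] + B[1][0] = 5 + 2 = 7, A[0][2] + B[2][0] = 4 + 2 = 6) = 6 (attained at k = 2)
  C[0][1] = min over k of (A[0][0] + B[0][1] = 7 + 7 = 14, A[0][1] + B[1][1] = 5 + 3 = 8, A[0][2] + B[2][1] = 4 + 6 = 10) = 8 (attained at k = 1)
  C[0][2] = min over k of (A[0][0] + B[0][2] = 7 + 0 = 7, A[0][1] + B[1][2] = 5 + 8 = 13, A[0][2] + B[2][2] = 4 + -1 = 3) = 3 (attained at k = 2)
  C[1][0] = min over k of (A[1][0] + B[0][0] = -4 + 0 = -4, A[1][1] + B[1][0] = 0 + 2 = 2, A[1][2] + B[2][0] = -5 + 2 = -3) = -4 (attained at k = 0)
  C[1][1] = min over k of (A[1][0] + B[0][1] = -4 + 7 = 3, A[1][1] + B[1][1] = 0 + 3 = 3, A[1][2] + B[2][1] = -5 + 6 = 1) = 1 (attained at k = 2)
  C[1][2] = min over k of (A[1][0] + B[0][2] = -4 + 0 = -4, A[1][1] + B[1][2] = 0 + 8 = 8, A[1][2] + B[2][2] = -5 + -1 = -6) = -6 (attained at k = 2)
  C[2][0] = min over k of (A[2][0] + B[0][0] = 2 + 0 = 2, A[2][1] + B[1][0] = 2 + 2 = 4, A[2][2] + B[2][0] = 10 + 2 = 12) = 2 (attained at k = 0)
  C[2][1] = min over k of (A[2][0] + B[0][1] = 2 + 7 = 9, A[2][1] + B[1][1] = 2 + 3 = 5, A[2][2] + B[2][1] = 10 + 6 = 16) = 5 (attained at k = 1)
  C[2][2] = min over k of (A[2][0] + B[0][2] = 2 + 0 = 2, A[2][1] + B[1][2] = 2 + 8 = 10, A[2][2] + B[2][2] = 10 + -1 = 9) = 2 (attained at k = 0)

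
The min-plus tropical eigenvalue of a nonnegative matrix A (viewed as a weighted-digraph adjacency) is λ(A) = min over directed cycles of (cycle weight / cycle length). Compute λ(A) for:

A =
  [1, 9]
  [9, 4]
λ(A) = 1

Enumerate directed cycles and compute their means (weight / length). Sample:
  cycle 0 → 0: weight = 1, length = 1, mean = 1/1 ≈ 1.000
  cycle 1 → 1: weight = 4, length = 1, mean = 4/1 ≈ 4.000
  cycle 0 → 1 → 0: weight = 18, length = 2, mean = 18/2 ≈ 9.000
  cycle 1 → 0 → 1: weight = 18, length = 2, mean = 18/2 ≈ 9.000
Minimum mean = 1.000, attained e.g. along the cycle 0 → 0 with weight 1 and length 1. So λ(A) = 1/1 = 1.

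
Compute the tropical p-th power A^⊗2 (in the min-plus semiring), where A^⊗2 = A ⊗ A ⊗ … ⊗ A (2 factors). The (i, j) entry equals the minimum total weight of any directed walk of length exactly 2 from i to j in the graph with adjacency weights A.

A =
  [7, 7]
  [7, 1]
A^⊗2 =
  [14, 8]
  [8, 2]

Each entry (A^⊗2)_ij equals the minimum over all length-2 walks i = v_0 → v_1 → … → v_2 = j of Σ_t A[v_t][v_{t+1}]. For example, for (i, j) = (0, 1) we minimise over 2 possible intermediate vertex sequences; the minimum is 8, attained along the walk 0 → 1 → 1.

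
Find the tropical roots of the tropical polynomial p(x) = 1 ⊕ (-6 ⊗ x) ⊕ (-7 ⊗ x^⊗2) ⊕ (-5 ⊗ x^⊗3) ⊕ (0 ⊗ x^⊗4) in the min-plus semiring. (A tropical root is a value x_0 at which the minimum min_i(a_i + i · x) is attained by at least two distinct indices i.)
Roots: {-5, -2, 1, 7}

Each tropical root is a break point of the lower envelope of the lines y = a_i + i · x (there are 5 lines, with slopes 0, 1, ..., 4). Only the lines that attain the minimum somewhere contribute to roots; other lines are dominated. Here the surviving (envelope) indices are i = 4, i = 3, i = 2, i = 1, i = 0.
Intersections between consecutive envelope lines give the roots: for adjacent envelope indices i < j the intersection is x = (a_i − a_j) / (j − i). Reading off the sorted break points: {-5, -2, 1, 7}.
Verification: at each break x_0, at least two indices attain the minimum of min_i(a_i + i · x_0).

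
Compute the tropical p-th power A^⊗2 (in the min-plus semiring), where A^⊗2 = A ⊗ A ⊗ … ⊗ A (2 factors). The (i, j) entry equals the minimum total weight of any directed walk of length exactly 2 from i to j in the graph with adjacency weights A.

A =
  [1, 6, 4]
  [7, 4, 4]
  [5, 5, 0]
A^⊗2 =
  [2, 7, 4]
  [8, 8, 4]
  [5, 5, 0]

Each entry (A^⊗2)_ij equals the minimum over all length-2 walks i = v_0 → v_1 → … → v_2 = j of Σ_t A[v_t][v_{t+1}]. For example, for (i, j) = (0, 2) we minimise over 3 possible intermediate vertex sequences; the minimum is 4, attained along the walk 0 → 2 → 2.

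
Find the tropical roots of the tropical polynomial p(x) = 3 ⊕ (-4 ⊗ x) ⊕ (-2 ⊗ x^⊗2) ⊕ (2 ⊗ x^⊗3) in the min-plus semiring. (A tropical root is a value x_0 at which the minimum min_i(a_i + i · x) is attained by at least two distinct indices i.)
Roots: {-4, -2, 7}

Each tropical root is a break point of the lower envelope of the lines y = a_i + i · x (there are 4 lines, with slopes 0, 1, ..., 3). Only the lines that attain the minimum somewhere contribute to roots; other lines are dominated. Here the surviving (envelope) indices are i = 3, i = 2, i = 1, i = 0.
Intersections between consecutive envelope lines give the roots: for adjacent envelope indices i < j the intersection is x = (a_i − a_j) / (j − i). Reading off the sorted break points: {-4, -2, 7}.
Verification: at each break x_0, at least two indices attain the minimum of min_i(a_i + i · x_0).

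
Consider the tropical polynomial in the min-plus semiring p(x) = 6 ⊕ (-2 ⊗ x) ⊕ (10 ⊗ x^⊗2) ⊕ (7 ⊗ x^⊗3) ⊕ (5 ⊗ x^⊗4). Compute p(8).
p(8) = 6

A tropical monomial a ⊗ x^⊗i evaluates to a + i · x. Evaluating each term at x = 8:
  Term 0 contributes 6 + 0 · 8 = 6
  Term 1 contributes -2 + 1 · 8 = 6
  Term 2 contributes 10 + 2 · 8 = 26
  Term 3 contributes 7 + 3 · 8 = 31
  Term 4 contributes 5 + 4 · 8 = 37
p(8) = ⊕ of these = min[6, 6, 26, 31, 37] = 6.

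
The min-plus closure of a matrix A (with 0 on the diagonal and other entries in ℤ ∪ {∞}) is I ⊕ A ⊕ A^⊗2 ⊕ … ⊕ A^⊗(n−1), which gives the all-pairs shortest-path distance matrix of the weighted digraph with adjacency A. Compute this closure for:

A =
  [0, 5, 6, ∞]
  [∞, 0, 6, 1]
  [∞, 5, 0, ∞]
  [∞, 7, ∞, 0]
Closure =
  [0, 5, 6, 6]
  [∞, 0, 6, 1]
  [∞, 5, 0, 6]
  [∞, 7, 13, 0]

This is the Floyd-Warshall all-pairs shortest-path computation. For each intermediate vertex k = 0, 1, …, 3, update dist[i][j] ← min(dist[i][j], dist[i][k] + dist[k][j]). The final matrix gives, for each (i, j), the minimum total weight of any directed path from i to j (possibly empty when i = j).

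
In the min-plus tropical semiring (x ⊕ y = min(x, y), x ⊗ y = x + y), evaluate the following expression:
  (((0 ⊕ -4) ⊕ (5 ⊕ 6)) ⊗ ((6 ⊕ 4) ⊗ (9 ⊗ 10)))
(((0 ⊕ -4) ⊕ (5 ⊕ 6)) ⊗ ((6 ⊕ 4) ⊗ (9 ⊗ 10))) = 19

Expand innermost to outermost. Recall ⊕ takes the minimum of its arguments and ⊗ takes their sum. Working out the expression (((0 ⊕ -4) ⊕ (5 ⊕ 6)) ⊗ ((6 ⊕ 4) ⊗ (9 ⊗ 10))) gives 19.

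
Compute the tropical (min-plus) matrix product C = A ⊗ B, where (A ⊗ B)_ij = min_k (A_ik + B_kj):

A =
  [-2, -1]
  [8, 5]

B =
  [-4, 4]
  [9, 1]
A ⊗ B =
  [-6, 0]
  [4, 6]

Apply the min-plus product entry-by-entry:
  C[0][0] = min over k of (A[0][0] + B[0][0] = -2 + -4 = -6, A[0][1] + B[1][0] = -1 + 9 = 8) = -6 (attained at k = 0)
  C[0][1] = min over k of (A[0][0] + B[0][1] = -2 + 4 = 2, A[0][1] + B[1][1] = -1 + 1 = 0) = 0 (attained at k = 1)
  C[1][0] = min over k of (A[1][0] + B[0][0] = 8 + -4 = 4, A[1][1] + B[1][0] = 5 + 9 = 14) = 4 (attained at k = 0)
  C[1][1] = min over k of (A[1][0] + B[0][1] = 8 + 4 = 12, A[1][1] + B[1][1] = 5 + 1 = 6) = 6 (attained at k = 1)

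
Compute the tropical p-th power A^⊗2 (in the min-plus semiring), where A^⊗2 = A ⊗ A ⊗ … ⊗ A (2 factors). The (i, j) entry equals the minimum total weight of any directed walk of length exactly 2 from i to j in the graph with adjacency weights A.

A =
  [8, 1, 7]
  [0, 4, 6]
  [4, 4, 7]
A^⊗2 =
  [1, 5, 7]
  [4, 1, 7]
  [4, 5, 10]

Each entry (A^⊗2)_ij equals the minimum over all length-2 walks i = v_0 → v_1 → … → v_2 = j of Σ_t A[v_t][v_{t+1}]. For example, for (i, j) = (0, 2) we minimise over 3 possible intermediate vertex sequences; the minimum is 7, attained along the walk 0 → 1 → 2.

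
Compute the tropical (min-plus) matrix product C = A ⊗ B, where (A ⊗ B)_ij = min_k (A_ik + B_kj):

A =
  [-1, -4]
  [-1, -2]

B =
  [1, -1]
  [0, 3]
A ⊗ B =
  [-4, -2]
  [-2, -2]

Apply the min-plus product entry-by-entry:
  C[0][0] = min over k of (A[0][0] + B[0][0] = -1 + 1 = 0, A[0][1] + B[1][0] = -4 + 0 = -4) = -4 (attained at k = 1)
  C[0][1] = min over k of (A[0][0] + B[0][1] = -1 + -1 = -2, A[0][1] + B[1][1] = -4 + 3 = -1) = -2 (attained at k = 0)
  C[1][0] = min over k of (A[1][0] + B[0][0] = -1 + 1 = 0, A[1][1] + B[1][0] = -2 + 0 = -2) = -2 (attained at k = 1)
  C[1][1] = min over k of (A[1][0] + B[0][1] = -1 + -1 = -2, A[1][1] + B[1][1] = -2 + 3 = 1) = -2 (attained at k = 0)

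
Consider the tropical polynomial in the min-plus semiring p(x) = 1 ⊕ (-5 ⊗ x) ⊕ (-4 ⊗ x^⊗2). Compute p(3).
p(3) = -2

A tropical monomial a ⊗ x^⊗i evaluates to a + i · x. Evaluating each term at x = 3:
  Term 0 contributes 1 + 0 · 3 = 1
  Term 1 contributes -5 + 1 · 3 = -2
  Term 2 contributes -4 + 2 · 3 = 2
p(3) = ⊕ of these = min[1, -2, 2] = -2.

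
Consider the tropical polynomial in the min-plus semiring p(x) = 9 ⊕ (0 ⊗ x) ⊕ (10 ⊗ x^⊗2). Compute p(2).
p(2) = 2

A tropical monomial a ⊗ x^⊗i evaluates to a + i · x. Evaluating each term at x = 2:
  Term 0 contributes 9 + 0 · 2 = 9
  Term 1 contributes 0 + 1 · 2 = 2
  Term 2 contributes 10 + 2 · 2 = 14
p(2) = ⊕ of these = min[9, 2, 14] = 2.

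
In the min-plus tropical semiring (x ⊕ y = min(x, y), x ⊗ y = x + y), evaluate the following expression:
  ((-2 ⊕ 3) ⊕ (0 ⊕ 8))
((-2 ⊕ 3) ⊕ (0 ⊕ 8)) = -2

Expand innermost to outermost. Recall ⊕ takes the minimum of its arguments and ⊗ takes their sum. Working out the expression ((-2 ⊕ 3) ⊕ (0 ⊕ 8)) gives -2.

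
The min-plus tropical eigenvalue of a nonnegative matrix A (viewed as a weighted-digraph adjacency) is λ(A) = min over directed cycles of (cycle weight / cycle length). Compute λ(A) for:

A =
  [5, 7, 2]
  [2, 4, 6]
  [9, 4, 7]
λ(A) = 8/3

Enumerate directed cycles and compute their means (weight / length). Sample:
  cycle 0 → 0: weight = 5, length = 1, mean = 5/1 ≈ 5.000
  cycle 1 → 1: weight = 4, length = 1, mean = 4/1 ≈ 4.000
  cycle 2 → 2: weight = 7, length = 1, mean = 7/1 ≈ 7.000
  cycle 0 → 1 → 0: weight = 9, length = 2, mean = 9/2 ≈ 4.500
  cycle 0 → 2 → 0: weight = 11, length = 2, mean = 11/2 ≈ 5.500
  cycle 1 → 0 → 1: weight = 9, length = 2, mean = 9/2 ≈ 4.500
Minimum mean = 2.667, attained e.g. along the cycle 0 → 2 → 1 → 0 with weight 8 and length 3. So λ(A) = 8/3 = 8/3.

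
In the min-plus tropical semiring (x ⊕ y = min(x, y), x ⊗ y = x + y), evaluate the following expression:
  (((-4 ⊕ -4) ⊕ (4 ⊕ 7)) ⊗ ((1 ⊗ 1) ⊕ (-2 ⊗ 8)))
(((-4 ⊕ -4) ⊕ (4 ⊕ 7)) ⊗ ((1 ⊗ 1) ⊕ (-2 ⊗ 8))) = -2

Expand innermost to outermost. Recall ⊕ takes the minimum of its arguments and ⊗ takes their sum. Working out the expression (((-4 ⊕ -4) ⊕ (4 ⊕ 7)) ⊗ ((1 ⊗ 1) ⊕ (-2 ⊗ 8))) gives -2.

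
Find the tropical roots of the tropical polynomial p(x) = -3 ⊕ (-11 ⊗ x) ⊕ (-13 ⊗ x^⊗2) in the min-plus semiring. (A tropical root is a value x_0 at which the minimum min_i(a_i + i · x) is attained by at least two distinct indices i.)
Roots: {2, 8}

Each tropical root is a break point of the lower envelope of the lines y = a_i + i · x (there are 3 lines, with slopes 0, 1, ..., 2). Only the lines that attain the minimum somewhere contribute to roots; other lines are dominated. Here the surviving (envelope) indices are i = 2, i = 1, i = 0.
Intersections between consecutive envelope lines give the roots: for adjacent envelope indices i < j the intersection is x = (a_i − a_j) / (j − i). Reading off the sorted break points: {2, 8}.
Verification: at each break x_0, at least two indices attain the minimum of min_i(a_i + i · x_0).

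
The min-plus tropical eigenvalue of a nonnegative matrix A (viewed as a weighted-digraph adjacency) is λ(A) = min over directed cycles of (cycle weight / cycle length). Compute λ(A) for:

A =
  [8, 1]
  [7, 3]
λ(A) = 3

Enumerate directed cycles and compute their means (weight / length). Sample:
  cycle 0 → 0: weight = 8, length = 1, mean = 8/1 ≈ 8.000
  cycle 1 → 1: weight = 3, length = 1, mean = 3/1 ≈ 3.000
  cycle 0 → 1 → 0: weight = 8, length = 2, mean = 8/2 ≈ 4.000
  cycle 1 → 0 → 1: weight = 8, length = 2, mean = 8/2 ≈ 4.000
Minimum mean = 3.000, attained e.g. along the cycle 1 → 1 with weight 3 and length 1. So λ(A) = 3/1 = 3.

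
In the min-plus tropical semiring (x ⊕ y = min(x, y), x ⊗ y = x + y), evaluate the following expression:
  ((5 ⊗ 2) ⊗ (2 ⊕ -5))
((5 ⊗ 2) ⊗ (2 ⊕ -5)) = 2

Expand innermost to outermost. Recall ⊕ takes the minimum of its arguments and ⊗ takes their sum. Working out the expression ((5 ⊗ 2) ⊗ (2 ⊕ -5)) gives 2.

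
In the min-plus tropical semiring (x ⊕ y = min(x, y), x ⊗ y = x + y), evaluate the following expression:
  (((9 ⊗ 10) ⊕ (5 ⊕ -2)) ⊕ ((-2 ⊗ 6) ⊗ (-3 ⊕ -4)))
(((9 ⊗ 10) ⊕ (5 ⊕ -2)) ⊕ ((-2 ⊗ 6) ⊗ (-3 ⊕ -4))) = -2

Expand innermost to outermost. Recall ⊕ takes the minimum of its arguments and ⊗ takes their sum. Working out the expression (((9 ⊗ 10) ⊕ (5 ⊕ -2)) ⊕ ((-2 ⊗ 6) ⊗ (-3 ⊕ -4))) gives -2.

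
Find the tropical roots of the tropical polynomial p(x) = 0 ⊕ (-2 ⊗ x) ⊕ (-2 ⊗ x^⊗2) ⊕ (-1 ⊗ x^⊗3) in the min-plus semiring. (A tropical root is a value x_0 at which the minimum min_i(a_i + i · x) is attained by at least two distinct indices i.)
Roots: {-1, 0, 2}

Each tropical root is a break point of the lower envelope of the lines y = a_i + i · x (there are 4 lines, with slopes 0, 1, ..., 3). Only the lines that attain the minimum somewhere contribute to roots; other lines are dominated. Here the surviving (envelope) indices are i = 3, i = 2, i = 1, i = 0.
Intersections between consecutive envelope lines give the roots: for adjacent envelope indices i < j the intersection is x = (a_i − a_j) / (j − i). Reading off the sorted break points: {-1, 0, 2}.
Verification: at each break x_0, at least two indices attain the minimum of min_i(a_i + i · x_0).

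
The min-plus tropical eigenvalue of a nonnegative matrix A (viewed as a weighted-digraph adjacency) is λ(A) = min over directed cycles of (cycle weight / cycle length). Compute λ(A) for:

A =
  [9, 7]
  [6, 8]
λ(A) = 13/2

Enumerate directed cycles and compute their means (weight / length). Sample:
  cycle 0 → 0: weight = 9, length = 1, mean = 9/1 ≈ 9.000
  cycle 1 → 1: weight = 8, length = 1, mean = 8/1 ≈ 8.000
  cycle 0 → 1 → 0: weight = 13, length = 2, mean = 13/2 ≈ 6.500
  cycle 1 → 0 → 1: weight = 13, length = 2, mean = 13/2 ≈ 6.500
Minimum mean = 6.500, attained e.g. along the cycle 0 → 1 → 0 with weight 13 and length 2. So λ(A) = 13/2 = 13/2.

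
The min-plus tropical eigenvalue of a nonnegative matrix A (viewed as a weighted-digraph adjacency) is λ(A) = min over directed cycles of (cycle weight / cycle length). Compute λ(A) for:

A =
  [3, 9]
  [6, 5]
λ(A) = 3

Enumerate directed cycles and compute their means (weight / length). Sample:
  cycle 0 → 0: weight = 3, length = 1, mean = 3/1 ≈ 3.000
  cycle 1 → 1: weight = 5, length = 1, mean = 5/1 ≈ 5.000
  cycle 0 → 1 → 0: weight = 15, length = 2, mean = 15/2 ≈ 7.500
  cycle 1 → 0 → 1: weight = 15, length = 2, mean = 15/2 ≈ 7.500
Minimum mean = 3.000, attained e.g. along the cycle 0 → 0 with weight 3 and length 1. So λ(A) = 3/1 = 3.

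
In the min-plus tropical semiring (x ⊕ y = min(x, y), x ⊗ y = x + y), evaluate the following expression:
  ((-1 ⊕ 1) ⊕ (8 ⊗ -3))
((-1 ⊕ 1) ⊕ (8 ⊗ -3)) = -1

Expand innermost to outermost. Recall ⊕ takes the minimum of its arguments and ⊗ takes their sum. Working out the expression ((-1 ⊕ 1) ⊕ (8 ⊗ -3)) gives -1.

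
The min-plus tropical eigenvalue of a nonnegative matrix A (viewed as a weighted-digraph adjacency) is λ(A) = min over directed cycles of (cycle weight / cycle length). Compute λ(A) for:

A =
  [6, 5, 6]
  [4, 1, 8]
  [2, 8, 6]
λ(A) = 1

Enumerate directed cycles and compute their means (weight / length). Sample:
  cycle 0 → 0: weight = 6, length = 1, mean = 6/1 ≈ 6.000
  cycle 1 → 1: weight = 1, length = 1, mean = 1/1 ≈ 1.000
  cycle 2 → 2: weight = 6, length = 1, mean = 6/1 ≈ 6.000
  cycle 0 → 1 → 0: weight = 9, length = 2, mean = 9/2 ≈ 4.500
  cycle 0 → 2 → 0: weight = 8, length = 2, mean = 8/2 ≈ 4.000
  cycle 1 → 0 → 1: weight = 9, length = 2, mean = 9/2 ≈ 4.500
Minimum mean = 1.000, attained e.g. along the cycle 1 → 1 with weight 1 and length 1. So λ(A) = 1/1 = 1.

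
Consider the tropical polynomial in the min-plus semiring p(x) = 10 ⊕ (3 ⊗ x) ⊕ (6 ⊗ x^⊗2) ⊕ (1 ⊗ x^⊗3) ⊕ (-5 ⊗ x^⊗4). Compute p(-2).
p(-2) = -13

A tropical monomial a ⊗ x^⊗i evaluates to a + i · x. Evaluating each term at x = -2:
  Term 0 contributes 10 + 0 · -2 = 10
  Term 1 contributes 3 + 1 · -2 = 1
  Term 2 contributes 6 + 2 · -2 = 2
  Term 3 contributes 1 + 3 · -2 = -5
  Term 4 contributes -5 + 4 · -2 = -13
p(-2) = ⊕ of these = min[10, 1, 2, -5, -13] = -13.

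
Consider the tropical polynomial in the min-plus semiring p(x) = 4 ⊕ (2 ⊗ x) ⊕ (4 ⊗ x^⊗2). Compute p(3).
p(3) = 4

A tropical monomial a ⊗ x^⊗i evaluates to a + i · x. Evaluating each term at x = 3:
  Term 0 contributes 4 + 0 · 3 = 4
  Term 1 contributes 2 + 1 · 3 = 5
  Term 2 contributes 4 + 2 · 3 = 10
p(3) = ⊕ of these = min[4, 5, 10] = 4.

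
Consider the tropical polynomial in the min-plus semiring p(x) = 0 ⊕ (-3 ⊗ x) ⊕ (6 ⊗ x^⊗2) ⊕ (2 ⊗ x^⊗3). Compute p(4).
p(4) = 0

A tropical monomial a ⊗ x^⊗i evaluates to a + i · x. Evaluating each term at x = 4:
  Term 0 contributes 0 + 0 · 4 = 0
  Term 1 contributes -3 + 1 · 4 = 1
  Term 2 contributes 6 + 2 · 4 = 14
  Term 3 contributes 2 + 3 · 4 = 14
p(4) = ⊕ of these = min[0, 1, 14, 14] = 0.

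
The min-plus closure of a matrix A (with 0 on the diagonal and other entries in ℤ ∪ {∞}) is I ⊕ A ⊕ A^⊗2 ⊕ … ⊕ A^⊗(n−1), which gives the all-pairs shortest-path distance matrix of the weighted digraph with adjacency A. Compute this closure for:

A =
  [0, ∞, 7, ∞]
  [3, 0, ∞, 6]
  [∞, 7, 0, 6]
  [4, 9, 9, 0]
Closure =
  [0, 14, 7, 13]
  [3, 0, 10, 6]
  [10, 7, 0, 6]
  [4, 9, 9, 0]

This is the Floyd-Warshall all-pairs shortest-path computation. For each intermediate vertex k = 0, 1, …, 3, update dist[i][j] ← min(dist[i][j], dist[i][k] + dist[k][j]). The final matrix gives, for each (i, j), the minimum total weight of any directed path from i to j (possibly empty when i = j).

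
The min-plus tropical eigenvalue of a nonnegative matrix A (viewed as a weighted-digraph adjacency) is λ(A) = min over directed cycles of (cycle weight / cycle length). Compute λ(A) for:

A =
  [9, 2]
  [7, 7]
λ(A) = 9/2

Enumerate directed cycles and compute their means (weight / length). Sample:
  cycle 0 → 0: weight = 9, length = 1, mean = 9/1 ≈ 9.000
  cycle 1 → 1: weight = 7, length = 1, mean = 7/1 ≈ 7.000
  cycle 0 → 1 → 0: weight = 9, length = 2, mean = 9/2 ≈ 4.500
  cycle 1 → 0 → 1: weight = 9, length = 2, mean = 9/2 ≈ 4.500
Minimum mean = 4.500, attained e.g. along the cycle 0 → 1 → 0 with weight 9 and length 2. So λ(A) = 9/2 = 9/2.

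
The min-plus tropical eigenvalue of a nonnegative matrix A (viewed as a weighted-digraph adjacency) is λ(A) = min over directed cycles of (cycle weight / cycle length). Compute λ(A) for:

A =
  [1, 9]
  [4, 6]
λ(A) = 1

Enumerate directed cycles and compute their means (weight / length). Sample:
  cycle 0 → 0: weight = 1, length = 1, mean = 1/1 ≈ 1.000
  cycle 1 → 1: weight = 6, length = 1, mean = 6/1 ≈ 6.000
  cycle 0 → 1 → 0: weight = 13, length = 2, mean = 13/2 ≈ 6.500
  cycle 1 → 0 → 1: weight = 13, length = 2, mean = 13/2 ≈ 6.500
Minimum mean = 1.000, attained e.g. along the cycle 0 → 0 with weight 1 and length 1. So λ(A) = 1/1 = 1.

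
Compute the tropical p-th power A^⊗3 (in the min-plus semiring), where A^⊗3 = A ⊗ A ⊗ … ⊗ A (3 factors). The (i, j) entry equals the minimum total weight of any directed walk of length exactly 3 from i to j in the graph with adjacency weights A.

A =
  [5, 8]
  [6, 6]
A^⊗3 =
  [15, 18]
  [16, 18]

Each entry (A^⊗3)_ij equals the minimum over all length-3 walks i = v_0 → v_1 → … → v_3 = j of Σ_t A[v_t][v_{t+1}]. For example, for (i, j) = (0, 1) we minimise over 4 possible intermediate vertex sequences; the minimum is 18, attained along the walk 0 → 0 → 0 → 1.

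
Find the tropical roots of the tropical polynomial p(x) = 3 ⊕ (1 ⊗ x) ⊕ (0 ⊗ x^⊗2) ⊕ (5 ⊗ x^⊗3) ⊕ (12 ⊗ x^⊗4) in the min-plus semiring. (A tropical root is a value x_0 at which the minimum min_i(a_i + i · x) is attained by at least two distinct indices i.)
Roots: {-7, -5, 1, 2}

Each tropical root is a break point of the lower envelope of the lines y = a_i + i · x (there are 5 lines, with slopes 0, 1, ..., 4). Only the lines that attain the minimum somewhere contribute to roots; other lines are dominated. Here the surviving (envelope) indices are i = 4, i = 3, i = 2, i = 1, i = 0.
Intersections between consecutive envelope lines give the roots: for adjacent envelope indices i < j the intersection is x = (a_i − a_j) / (j − i). Reading off the sorted break points: {-7, -5, 1, 2}.
Verification: at each break x_0, at least two indices attain the minimum of min_i(a_i + i · x_0).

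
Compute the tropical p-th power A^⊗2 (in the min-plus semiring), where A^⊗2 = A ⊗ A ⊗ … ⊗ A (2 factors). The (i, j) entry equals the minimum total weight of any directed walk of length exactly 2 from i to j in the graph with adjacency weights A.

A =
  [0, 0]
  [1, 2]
A^⊗2 =
  [0, 0]
  [1, 1]

Each entry (A^⊗2)_ij equals the minimum over all length-2 walks i = v_0 → v_1 → … → v_2 = j of Σ_t A[v_t][v_{t+1}]. For example, for (i, j) = (0, 1) we minimise over 2 possible intermediate vertex sequences; the minimum is 0, attained along the walk 0 → 0 → 1.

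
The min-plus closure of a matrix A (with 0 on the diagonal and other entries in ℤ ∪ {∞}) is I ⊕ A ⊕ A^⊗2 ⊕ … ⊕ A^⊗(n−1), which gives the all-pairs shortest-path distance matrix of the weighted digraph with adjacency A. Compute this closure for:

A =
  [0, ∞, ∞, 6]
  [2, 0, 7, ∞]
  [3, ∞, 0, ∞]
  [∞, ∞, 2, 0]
Closure =
  [0, ∞, 8, 6]
  [2, 0, 7, 8]
  [3, ∞, 0, 9]
  [5, ∞, 2, 0]

This is the Floyd-Warshall all-pairs shortest-path computation. For each intermediate vertex k = 0, 1, …, 3, update dist[i][j] ← min(dist[i][j], dist[i][k] + dist[k][j]). The final matrix gives, for each (i, j), the minimum total weight of any directed path from i to j (possibly empty when i = j).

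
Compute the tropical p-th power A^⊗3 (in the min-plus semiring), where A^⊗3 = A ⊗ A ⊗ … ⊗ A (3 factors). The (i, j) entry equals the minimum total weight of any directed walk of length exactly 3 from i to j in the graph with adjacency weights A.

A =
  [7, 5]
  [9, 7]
A^⊗3 =
  [21, 19]
  [23, 21]

Each entry (A^⊗3)_ij equals the minimum over all length-3 walks i = v_0 → v_1 → … → v_3 = j of Σ_t A[v_t][v_{t+1}]. For example, for (i, j) = (0, 1) we minimise over 4 possible intermediate vertex sequences; the minimum is 19, attained along the walk 0 → 0 → 0 → 1.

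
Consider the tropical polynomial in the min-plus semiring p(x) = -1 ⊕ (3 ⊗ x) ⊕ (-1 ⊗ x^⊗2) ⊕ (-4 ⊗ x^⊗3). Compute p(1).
p(1) = -1

A tropical monomial a ⊗ x^⊗i evaluates to a + i · x. Evaluating each term at x = 1:
  Term 0 contributes -1 + 0 · 1 = -1
  Term 1 contributes 3 + 1 · 1 = 4
  Term 2 contributes -1 + 2 · 1 = 1
  Term 3 contributes -4 + 3 · 1 = -1
p(1) = ⊕ of these = min[-1, 4, 1, -1] = -1.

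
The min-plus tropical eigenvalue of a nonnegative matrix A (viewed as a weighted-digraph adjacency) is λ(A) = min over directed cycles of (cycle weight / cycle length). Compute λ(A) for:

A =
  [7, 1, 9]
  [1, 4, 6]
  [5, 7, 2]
λ(A) = 1

Enumerate directed cycles and compute their means (weight / length). Sample:
  cycle 0 → 0: weight = 7, length = 1, mean = 7/1 ≈ 7.000
  cycle 1 → 1: weight = 4, length = 1, mean = 4/1 ≈ 4.000
  cycle 2 → 2: weight = 2, length = 1, mean = 2/1 ≈ 2.000
  cycle 0 → 1 → 0: weight = 2, length = 2, mean = 2/2 ≈ 1.000
  cycle 0 → 2 → 0: weight = 14, length = 2, mean = 14/2 ≈ 7.000
  cycle 1 → 0 → 1: weight = 2, length = 2, mean = 2/2 ≈ 1.000
Minimum mean = 1.000, attained e.g. along the cycle 0 → 1 → 0 with weight 2 and length 2. So λ(A) = 2/2 = 1.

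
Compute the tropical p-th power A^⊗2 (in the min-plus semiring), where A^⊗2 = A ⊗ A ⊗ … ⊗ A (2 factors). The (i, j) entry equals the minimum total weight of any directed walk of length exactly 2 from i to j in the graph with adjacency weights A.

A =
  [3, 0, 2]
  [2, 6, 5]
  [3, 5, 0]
A^⊗2 =
  [2, 3, 2]
  [5, 2, 4]
  [3, 3, 0]

Each entry (A^⊗2)_ij equals the minimum over all length-2 walks i = v_0 → v_1 → … → v_2 = j of Σ_t A[v_t][v_{t+1}]. For example, for (i, j) = (0, 2) we minimise over 3 possible intermediate vertex sequences; the minimum is 2, attained along the walk 0 → 2 → 2.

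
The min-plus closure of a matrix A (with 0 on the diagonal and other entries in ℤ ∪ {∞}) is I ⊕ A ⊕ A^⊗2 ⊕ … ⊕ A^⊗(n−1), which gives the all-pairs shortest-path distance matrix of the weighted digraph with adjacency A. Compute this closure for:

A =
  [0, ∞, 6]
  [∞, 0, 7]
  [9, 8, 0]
Closure =
  [0, 14, 6]
  [16, 0, 7]
  [9, 8, 0]

This is the Floyd-Warshall all-pairs shortest-path computation. For each intermediate vertex k = 0, 1, …, 2, update dist[i][j] ← min(dist[i][j], dist[i][k] + dist[k][j]). The final matrix gives, for each (i, j), the minimum total weight of any directed path from i to j (possibly empty when i = j).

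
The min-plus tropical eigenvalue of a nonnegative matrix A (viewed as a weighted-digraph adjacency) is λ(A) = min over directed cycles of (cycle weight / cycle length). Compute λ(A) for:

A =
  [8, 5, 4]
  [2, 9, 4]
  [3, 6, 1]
λ(A) = 1

Enumerate directed cycles and compute their means (weight / length). Sample:
  cycle 0 → 0: weight = 8, length = 1, mean = 8/1 ≈ 8.000
  cycle 1 → 1: weight = 9, length = 1, mean = 9/1 ≈ 9.000
  cycle 2 → 2: weight = 1, length = 1, mean = 1/1 ≈ 1.000
  cycle 0 → 1 → 0: weight = 7, length = 2, mean = 7/2 ≈ 3.500
  cycle 0 → 2 → 0: weight = 7, length = 2, mean = 7/2 ≈ 3.500
  cycle 1 → 0 → 1: weight = 7, length = 2, mean = 7/2 ≈ 3.500
Minimum mean = 1.000, attained e.g. along the cycle 2 → 2 with weight 1 and length 1. So λ(A) = 1/1 = 1.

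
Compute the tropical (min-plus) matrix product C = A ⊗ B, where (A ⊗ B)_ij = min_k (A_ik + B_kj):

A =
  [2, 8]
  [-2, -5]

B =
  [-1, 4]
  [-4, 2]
A ⊗ B =
  [1, 6]
  [-9, -3]

Apply the min-plus product entry-by-entry:
  C[0][0] = min over k of (A[0][0] + B[0][0] = 2 + -1 = 1, A[0][1] + B[1][0] = 8 + -4 = 4) = 1 (attained at k = 0)
  C[0][1] = min over k of (A[0][0] + B[0][1] = 2 + 4 = 6, A[0][1] + B[1][1] = 8 + 2 = 10) = 6 (attained at k = 0)
  C[1][0] = min over k of (A[1][0] + B[0][0] = -2 + -1 = -3, A[1][1] + B[1][0] = -5 + -4 = -9) = -9 (attained at k = 1)
  C[1][1] = min over k of (A[1][0] + B[0][1] = -2 + 4 = 2, A[1][1] + B[1][1] = -5 + 2 = -3) = -3 (attained at k = 1)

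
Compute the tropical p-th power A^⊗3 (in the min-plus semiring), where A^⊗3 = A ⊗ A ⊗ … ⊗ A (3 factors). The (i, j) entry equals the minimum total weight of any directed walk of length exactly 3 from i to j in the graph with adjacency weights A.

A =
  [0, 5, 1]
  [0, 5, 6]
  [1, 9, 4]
A^⊗3 =
  [0, 5, 1]
  [0, 5, 1]
  [1, 6, 2]

Each entry (A^⊗3)_ij equals the minimum over all length-3 walks i = v_0 → v_1 → … → v_3 = j of Σ_t A[v_t][v_{t+1}]. For example, for (i, j) = (0, 2) we minimise over 9 possible intermediate vertex sequences; the minimum is 1, attained along the walk 0 → 0 → 0 → 2.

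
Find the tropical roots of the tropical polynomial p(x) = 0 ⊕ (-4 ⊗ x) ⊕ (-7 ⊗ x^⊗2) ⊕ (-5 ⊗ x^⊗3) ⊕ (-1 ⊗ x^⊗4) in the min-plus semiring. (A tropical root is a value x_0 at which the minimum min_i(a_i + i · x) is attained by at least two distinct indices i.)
Roots: {-4, -2, 3, 4}

Each tropical root is a break point of the lower envelope of the lines y = a_i + i · x (there are 5 lines, with slopes 0, 1, ..., 4). Only the lines that attain the minimum somewhere contribute to roots; other lines are dominated. Here the surviving (envelope) indices are i = 4, i = 3, i = 2, i = 1, i = 0.
Intersections between consecutive envelope lines give the roots: for adjacent envelope indices i < j the intersection is x = (a_i − a_j) / (j − i). Reading off the sorted break points: {-4, -2, 3, 4}.
Verification: at each break x_0, at least two indices attain the minimum of min_i(a_i + i · x_0).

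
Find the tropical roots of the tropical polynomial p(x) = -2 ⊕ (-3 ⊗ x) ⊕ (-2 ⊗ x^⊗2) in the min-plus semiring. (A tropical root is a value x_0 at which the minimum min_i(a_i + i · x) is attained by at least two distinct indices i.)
Roots: {-1, 1}

Each tropical root is a break point of the lower envelope of the lines y = a_i + i · x (there are 3 lines, with slopes 0, 1, ..., 2). Only the lines that attain the minimum somewhere contribute to roots; other lines are dominated. Here the surviving (envelope) indices are i = 2, i = 1, i = 0.
Intersections between consecutive envelope lines give the roots: for adjacent envelope indices i < j the intersection is x = (a_i − a_j) / (j − i). Reading off the sorted break points: {-1, 1}.
Verification: at each break x_0, at least two indices attain the minimum of min_i(a_i + i · x_0).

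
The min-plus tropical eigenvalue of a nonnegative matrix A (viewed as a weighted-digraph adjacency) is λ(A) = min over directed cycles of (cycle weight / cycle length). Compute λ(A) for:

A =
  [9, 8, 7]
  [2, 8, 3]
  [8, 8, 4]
λ(A) = 4

Enumerate directed cycles and compute their means (weight / length). Sample:
  cycle 0 → 0: weight = 9, length = 1, mean = 9/1 ≈ 9.000
  cycle 1 → 1: weight = 8, length = 1, mean = 8/1 ≈ 8.000
  cycle 2 → 2: weight = 4, length = 1, mean = 4/1 ≈ 4.000
  cycle 0 → 1 → 0: weight = 10, length = 2, mean = 10/2 ≈ 5.000
  cycle 0 → 2 → 0: weight = 15, length = 2, mean = 15/2 ≈ 7.500
  cycle 1 → 0 → 1: weight = 10, length = 2, mean = 10/2 ≈ 5.000
Minimum mean = 4.000, attained e.g. along the cycle 2 → 2 with weight 4 and length 1. So λ(A) = 4/1 = 4.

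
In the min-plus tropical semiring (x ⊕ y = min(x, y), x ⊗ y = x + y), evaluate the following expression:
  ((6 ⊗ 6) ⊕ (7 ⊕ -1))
((6 ⊗ 6) ⊕ (7 ⊕ -1)) = -1

Expand innermost to outermost. Recall ⊕ takes the minimum of its arguments and ⊗ takes their sum. Working out the expression ((6 ⊗ 6) ⊕ (7 ⊕ -1)) gives -1.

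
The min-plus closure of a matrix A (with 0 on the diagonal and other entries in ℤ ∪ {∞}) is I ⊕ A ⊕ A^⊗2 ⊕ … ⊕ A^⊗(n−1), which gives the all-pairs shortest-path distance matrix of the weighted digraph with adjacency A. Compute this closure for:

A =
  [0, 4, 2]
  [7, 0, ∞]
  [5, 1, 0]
Closure =
  [0, 3, 2]
  [7, 0, 9]
  [5, 1, 0]

This is the Floyd-Warshall all-pairs shortest-path computation. For each intermediate vertex k = 0, 1, …, 2, update dist[i][j] ← min(dist[i][j], dist[i][k] + dist[k][j]). The final matrix gives, for each (i, j), the minimum total weight of any directed path from i to j (possibly empty when i = j).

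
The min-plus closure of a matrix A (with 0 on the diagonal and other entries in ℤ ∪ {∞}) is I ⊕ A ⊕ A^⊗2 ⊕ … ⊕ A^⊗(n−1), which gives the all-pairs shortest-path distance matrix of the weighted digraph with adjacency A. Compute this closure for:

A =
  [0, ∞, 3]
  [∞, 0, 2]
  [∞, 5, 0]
Closure =
  [0, 8, 3]
  [∞, 0, 2]
  [∞, 5, 0]

This is the Floyd-Warshall all-pairs shortest-path computation. For each intermediate vertex k = 0, 1, …, 2, update dist[i][j] ← min(dist[i][j], dist[i][k] + dist[k][j]). The final matrix gives, for each (i, j), the minimum total weight of any directed path from i to j (possibly empty when i = j).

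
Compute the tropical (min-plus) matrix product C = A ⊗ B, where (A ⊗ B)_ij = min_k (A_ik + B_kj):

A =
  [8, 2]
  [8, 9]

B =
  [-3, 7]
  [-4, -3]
A ⊗ B =
  [-2, -1]
  [5, 6]

Apply the min-plus product entry-by-entry:
  C[0][0] = min over k of (A[0][0] + B[0][0] = 8 + -3 = 5, A[0][1] + B[1][0] = 2 + -4 = -2) = -2 (attained at k = 1)
  C[0][1] = min over k of (A[0][0] + B[0][1] = 8 + 7 = 15, A[0][1] + B[1][1] = 2 + -3 = -1) = -1 (attained at k = 1)
  C[1][0] = min over k of (A[1][0] + B[0][0] = 8 + -3 = 5, A[1][1] + B[1][0] = 9 + -4 = 5) = 5 (attained at k = 0)
  C[1][1] = min over k of (A[1][0] + B[0][1] = 8 + 7 = 15, A[1][1] + B[1][1] = 9 + -3 = 6) = 6 (attained at k = 1)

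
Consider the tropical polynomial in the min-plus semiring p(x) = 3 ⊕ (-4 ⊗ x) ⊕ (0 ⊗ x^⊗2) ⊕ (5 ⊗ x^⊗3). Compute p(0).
p(0) = -4

A tropical monomial a ⊗ x^⊗i evaluates to a + i · x. Evaluating each term at x = 0:
  Term 0 contributes 3 + 0 · 0 = 3
  Term 1 contributes -4 + 1 · 0 = -4
  Term 2 contributes 0 + 2 · 0 = 0
  Term 3 contributes 5 + 3 · 0 = 5
p(0) = ⊕ of these = min[3, -4, 0, 5] = -4.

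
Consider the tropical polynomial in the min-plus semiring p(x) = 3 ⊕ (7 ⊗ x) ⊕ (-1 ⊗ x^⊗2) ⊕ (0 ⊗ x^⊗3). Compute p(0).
p(0) = -1

A tropical monomial a ⊗ x^⊗i evaluates to a + i · x. Evaluating each term at x = 0:
  Term 0 contributes 3 + 0 · 0 = 3
  Term 1 contributes 7 + 1 · 0 = 7
  Term 2 contributes -1 + 2 · 0 = -1
  Term 3 contributes 0 + 3 · 0 = 0
p(0) = ⊕ of these = min[3, 7, -1, 0] = -1.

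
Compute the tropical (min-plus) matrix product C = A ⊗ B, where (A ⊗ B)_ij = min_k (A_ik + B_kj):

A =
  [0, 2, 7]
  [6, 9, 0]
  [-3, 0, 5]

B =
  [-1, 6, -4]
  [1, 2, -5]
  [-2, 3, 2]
A ⊗ B =
  [-1, 4, -4]
  [-2, 3, 2]
  [-4, 2, -7]

Apply the min-plus product entry-by-entry:
  C[0][0] = min over k of (A[0][0] + B[0][0] = 0 + -1 = -1, A[0][1] + B[1][0] = 2 + 1 = 3, A[0][2] + B[2][0] = 7 + -2 = 5) = -1 (attained at k = 0)
  C[0][1] = min over k of (A[0][0] + B[0][1] = 0 + 6 = 6, A[0][1] + B[1][1] = 2 + 2 = 4, A[0][2] + B[2][1] = 7 + 3 = 10) = 4 (attained at k = 1)
  C[0][2] = min over k of (A[0][0] + B[0][2] = 0 + -4 = -4, A[0][1] + B[1][2] = 2 + -5 = -3, A[0][2] + B[2][2] = 7 + 2 = 9) = -4 (attained at k = 0)
  C[1][0] = min over k of (A[1][0] + B[0][0] = 6 + -1 = 5, A[1][1] + B[1][0] = 9 + 1 = 10, A[1][2] + B[2][0] = 0 + -2 = -2) = -2 (attained at k = 2)
  C[1][1] = min over k of (A[1][0] + B[0][1] = 6 + 6 = 12, A[1][1] + B[1][1] = 9 + 2 = 11, A[1][2] + B[2][1] = 0 + 3 = 3) = 3 (attained at k = 2)
  C[1][2] = min over k of (A[1][0] + B[0][2] = 6 + -4 = 2, A[1][1] + B[1][2] = 9 + -5 = 4, A[1][2] + B[2][2] = 0 + 2 = 2) = 2 (attained at k = 0)
  C[2][0] = min over k of (A[2][0] + B[0][0] = -3 + -1 = -4, A[2][1] + B[1][0] = 0 + 1 = 1, A[2][2] + B[2][0] = 5 + -2 = 3) = -4 (attained at k = 0)
  C[2][1] = min over k of (A[2][0] + B[0][1] = -3 + 6 = 3, A[2][1] + B[1][1] = 0 + 2 = 2, A[2][2] + B[2][1] = 5 + 3 = 8) = 2 (attained at k = 1)
  C[2][2] = min over k of (A[2][0] + B[0][2] = -3 + -4 = -7, A[2][1] + B[1][2] = 0 + -5 = -5, A[2][2] + B[2][2] = 5 + 2 = 7) = -7 (attained at k = 0)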